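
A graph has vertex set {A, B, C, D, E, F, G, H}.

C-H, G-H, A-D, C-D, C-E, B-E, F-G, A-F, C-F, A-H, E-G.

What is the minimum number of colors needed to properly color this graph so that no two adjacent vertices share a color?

E and G are adjacent, so at least 2 colors are needed.
A valid assignment using 2 colors: A=1, B=1, C=1, D=2, E=2, F=2, G=1, H=2. Each edge has distinct colors on its endpoints.

2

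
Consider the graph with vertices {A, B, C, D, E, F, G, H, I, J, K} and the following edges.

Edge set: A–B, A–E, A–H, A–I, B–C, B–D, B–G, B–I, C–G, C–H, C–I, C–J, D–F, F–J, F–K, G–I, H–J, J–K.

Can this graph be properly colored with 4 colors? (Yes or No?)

The chromatic number is 4. B, C, G, I are mutually adjacent (a clique of size 4), so at least 4 colors are needed.
4 colors suffice: color red → {B, E, J}; color blue → {A, C, F}; color green → {D, H, I, K}; color yellow → {G}.
That is already a proper 4-coloring.

Yes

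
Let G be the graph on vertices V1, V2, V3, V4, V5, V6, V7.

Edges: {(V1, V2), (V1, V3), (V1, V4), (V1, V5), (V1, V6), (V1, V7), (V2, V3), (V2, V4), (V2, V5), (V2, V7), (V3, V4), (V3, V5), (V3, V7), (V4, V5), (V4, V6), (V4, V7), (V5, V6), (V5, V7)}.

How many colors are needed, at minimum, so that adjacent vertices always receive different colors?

6

V1, V2, V3, V4, V5, V7 are pairwise adjacent (a clique of size 6), so at least 6 colors are needed.
One proper 6-coloring: V1=1, V2=4, V3=5, V4=2, V5=3, V6=4, V7=6. No two adjacent vertices share a color.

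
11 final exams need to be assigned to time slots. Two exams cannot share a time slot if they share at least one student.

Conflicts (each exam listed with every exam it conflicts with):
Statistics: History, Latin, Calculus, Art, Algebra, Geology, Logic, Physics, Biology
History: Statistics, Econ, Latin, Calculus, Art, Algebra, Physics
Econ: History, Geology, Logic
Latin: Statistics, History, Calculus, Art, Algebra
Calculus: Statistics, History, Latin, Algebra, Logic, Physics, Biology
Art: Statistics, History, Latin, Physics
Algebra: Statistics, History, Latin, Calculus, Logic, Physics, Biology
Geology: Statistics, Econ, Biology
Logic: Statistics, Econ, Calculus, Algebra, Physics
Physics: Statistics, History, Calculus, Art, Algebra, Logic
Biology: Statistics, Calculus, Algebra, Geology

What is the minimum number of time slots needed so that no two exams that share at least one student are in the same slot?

5

Statistics, History, Calculus, Algebra, Physics are mutually in conflict, so at least 5 time slots are needed.
5 time slots suffice: time slot 1 → {Statistics, Econ}; time slot 2 → {Art, Algebra, Geology}; time slot 3 → {History, Logic, Biology}; time slot 4 → {Calculus}; time slot 5 → {Latin, Physics}. No two conflicting exams share a time slot.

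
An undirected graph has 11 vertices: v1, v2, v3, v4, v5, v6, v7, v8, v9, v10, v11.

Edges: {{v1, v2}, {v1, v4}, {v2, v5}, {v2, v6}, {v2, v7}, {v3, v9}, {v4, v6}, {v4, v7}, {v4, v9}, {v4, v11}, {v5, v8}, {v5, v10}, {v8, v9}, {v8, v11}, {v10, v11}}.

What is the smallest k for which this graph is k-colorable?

v5 and v10 are adjacent, so at least 2 colors are needed.
One proper 2-coloring: v1=blue, v2=red, v3=red, v4=red, v5=blue, v6=blue, v7=blue, v8=red, v9=blue, v10=red, v11=blue. Every edge joins two different colors.

2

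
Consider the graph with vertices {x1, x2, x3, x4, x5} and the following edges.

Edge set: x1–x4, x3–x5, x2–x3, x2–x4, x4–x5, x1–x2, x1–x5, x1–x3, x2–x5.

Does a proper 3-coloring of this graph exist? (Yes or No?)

No

x1, x2, x4, x5 are pairwise adjacent (a clique of size 4), so at least 4 colors are needed.
So 3 colors are not enough.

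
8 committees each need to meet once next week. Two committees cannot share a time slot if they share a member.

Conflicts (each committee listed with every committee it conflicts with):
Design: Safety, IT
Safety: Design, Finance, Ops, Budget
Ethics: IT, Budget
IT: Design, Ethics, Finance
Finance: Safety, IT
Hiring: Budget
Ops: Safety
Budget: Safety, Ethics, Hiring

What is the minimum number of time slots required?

3

The cycle IT-Design-Safety-Budget-Ethics-IT has odd length 5, so it cannot be 2-colored; at least 3 time slots are needed.
A valid assignment using 3 time slots: Design=2, Safety=1, Ethics=3, IT=1, Finance=2, Hiring=1, Ops=2, Budget=2. Each listed conflict is separated.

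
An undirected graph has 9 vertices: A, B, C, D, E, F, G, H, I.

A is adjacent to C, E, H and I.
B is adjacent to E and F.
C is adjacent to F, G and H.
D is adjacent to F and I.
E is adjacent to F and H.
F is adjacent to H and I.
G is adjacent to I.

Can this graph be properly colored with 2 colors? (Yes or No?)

No

A, C, H are pairwise adjacent, so at least 3 colors are needed.
So 2 colors are not enough.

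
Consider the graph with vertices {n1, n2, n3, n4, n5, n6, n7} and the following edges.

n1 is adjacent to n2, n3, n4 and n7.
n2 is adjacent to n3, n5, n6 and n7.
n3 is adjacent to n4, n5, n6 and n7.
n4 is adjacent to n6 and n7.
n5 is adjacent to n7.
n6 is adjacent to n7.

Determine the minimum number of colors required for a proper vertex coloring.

n3, n4, n6, n7 are mutually adjacent (a clique of size 4), so at least 4 colors are needed.
4 colors suffice: color 1 → {n7}; color 2 → {n3}; color 3 → {n2, n4}; color 4 → {n1, n5, n6}. Each edge has distinct colors on its endpoints.

4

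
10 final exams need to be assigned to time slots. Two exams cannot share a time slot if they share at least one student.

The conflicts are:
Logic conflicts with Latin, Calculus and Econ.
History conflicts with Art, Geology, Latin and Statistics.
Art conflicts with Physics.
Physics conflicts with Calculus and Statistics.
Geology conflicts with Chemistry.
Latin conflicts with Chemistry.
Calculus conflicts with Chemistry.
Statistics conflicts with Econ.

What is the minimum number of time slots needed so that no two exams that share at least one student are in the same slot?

The cycle Logic-Econ-Statistics-History-Latin-Logic has odd length 5, so it cannot be 2-colored; at least 3 time slots are needed.
A valid assignment using 3 time slots: Logic=1, History=1, Art=2, Physics=1, Geology=2, Latin=2, Calculus=2, Chemistry=1, Statistics=2, Econ=3. Each listed conflict is separated.

3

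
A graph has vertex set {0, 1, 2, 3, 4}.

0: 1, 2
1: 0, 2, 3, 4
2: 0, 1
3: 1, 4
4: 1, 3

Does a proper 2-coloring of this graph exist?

1, 3, 4 form a triangle, so at least 3 colors are needed.
So 2 colors are not enough.

No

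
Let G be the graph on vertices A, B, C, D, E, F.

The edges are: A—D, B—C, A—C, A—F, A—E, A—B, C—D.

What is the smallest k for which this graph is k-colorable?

3

A, B, C are mutually adjacent, so at least 3 colors are needed.
3 colors suffice: color 1 → {A}; color 2 → {C, E, F}; color 3 → {B, D}. Each edge has distinct colors on its endpoints.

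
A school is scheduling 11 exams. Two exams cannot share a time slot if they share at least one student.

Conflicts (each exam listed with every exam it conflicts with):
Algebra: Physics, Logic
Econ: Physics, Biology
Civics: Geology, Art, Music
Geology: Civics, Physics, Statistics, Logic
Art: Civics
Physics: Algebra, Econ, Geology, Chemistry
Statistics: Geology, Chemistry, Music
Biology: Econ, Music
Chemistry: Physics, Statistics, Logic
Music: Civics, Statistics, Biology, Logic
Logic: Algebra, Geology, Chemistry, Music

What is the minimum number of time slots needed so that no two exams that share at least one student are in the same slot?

Geology and Statistics conflict, so at least 2 time slots are needed.
A valid assignment using 2 time slots: Algebra=2, Econ=2, Civics=1, Geology=2, Art=2, Physics=1, Statistics=1, Biology=1, Chemistry=2, Music=2, Logic=1. No two conflicting exams share a time slot.

2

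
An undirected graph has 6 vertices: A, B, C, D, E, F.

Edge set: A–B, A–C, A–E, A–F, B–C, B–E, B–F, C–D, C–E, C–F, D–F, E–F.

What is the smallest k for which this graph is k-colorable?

5

A, B, C, E, F are pairwise adjacent (a clique of size 5), so at least 5 colors are needed.
5 colors suffice: color 1 → {C}; color 2 → {F}; color 3 → {B, D}; color 4 → {A}; color 5 → {E}. No two adjacent vertices share a color.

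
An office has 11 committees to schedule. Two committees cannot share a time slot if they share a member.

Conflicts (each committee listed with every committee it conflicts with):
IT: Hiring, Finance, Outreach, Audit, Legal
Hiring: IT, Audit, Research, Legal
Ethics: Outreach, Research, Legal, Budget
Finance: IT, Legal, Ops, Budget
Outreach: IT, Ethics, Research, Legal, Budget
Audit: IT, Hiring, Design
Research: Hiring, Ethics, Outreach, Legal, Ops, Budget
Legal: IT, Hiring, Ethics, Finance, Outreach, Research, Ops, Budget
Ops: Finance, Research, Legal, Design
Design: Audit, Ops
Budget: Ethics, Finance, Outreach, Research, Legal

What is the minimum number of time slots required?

5

Ethics, Outreach, Research, Legal, Budget are mutually in conflict, so at least 5 time slots are needed.
5 time slots suffice: time slot 1 → {Audit, Legal}; time slot 2 → {IT, Research, Design}; time slot 3 → {Hiring, Ops, Budget}; time slot 4 → {Finance, Outreach}; time slot 5 → {Ethics}. Each listed conflict is separated.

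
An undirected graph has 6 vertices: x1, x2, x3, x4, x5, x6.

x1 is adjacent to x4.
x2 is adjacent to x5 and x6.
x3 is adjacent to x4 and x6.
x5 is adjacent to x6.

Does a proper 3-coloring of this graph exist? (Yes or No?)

Yes

The chromatic number is 3. x2, x5, x6 form a triangle, so at least 3 colors are needed.
One proper 3-coloring: x1=2, x2=2, x3=2, x4=1, x5=3, x6=1.
That is already a proper 3-coloring.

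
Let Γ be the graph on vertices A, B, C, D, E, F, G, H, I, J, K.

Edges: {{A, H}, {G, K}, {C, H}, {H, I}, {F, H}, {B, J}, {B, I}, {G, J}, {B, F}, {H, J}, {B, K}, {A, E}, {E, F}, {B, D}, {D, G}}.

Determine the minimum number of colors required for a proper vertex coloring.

B and F are adjacent, so at least 2 colors are needed.
2 colors suffice: color red → {B, E, G, H}; color blue → {A, C, D, F, I, J, K}. No two adjacent vertices share a color.

2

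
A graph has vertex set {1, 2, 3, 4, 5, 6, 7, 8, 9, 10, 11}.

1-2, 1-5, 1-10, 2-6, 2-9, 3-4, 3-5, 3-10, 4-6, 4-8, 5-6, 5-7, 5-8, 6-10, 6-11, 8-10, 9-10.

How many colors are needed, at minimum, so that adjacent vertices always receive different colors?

2

3 and 10 are adjacent, so at least 2 colors are needed.
2 colors suffice: color a → {2, 4, 5, 10, 11}; color b → {1, 3, 6, 7, 8, 9}. No two adjacent vertices share a color.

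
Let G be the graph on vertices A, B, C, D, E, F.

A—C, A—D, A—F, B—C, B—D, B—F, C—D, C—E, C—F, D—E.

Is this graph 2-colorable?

B, C, F are pairwise adjacent, so at least 3 colors are needed.
So 2 colors are not enough.

No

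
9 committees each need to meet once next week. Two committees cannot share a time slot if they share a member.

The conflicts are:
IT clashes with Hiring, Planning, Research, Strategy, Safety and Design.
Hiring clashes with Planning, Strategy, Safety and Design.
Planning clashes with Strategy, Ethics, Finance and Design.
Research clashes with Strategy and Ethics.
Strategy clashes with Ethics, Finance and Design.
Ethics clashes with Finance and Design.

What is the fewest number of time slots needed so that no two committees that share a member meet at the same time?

IT, Hiring, Planning, Strategy, Design all conflict with each other, so at least 5 time slots are needed.
5 time slots suffice: time slot 1 → {Strategy, Safety}; time slot 2 → {Planning, Research}; time slot 3 → {IT, Ethics}; time slot 4 → {Finance, Design}; time slot 5 → {Hiring}. No two conflicting committees share a time slot.

5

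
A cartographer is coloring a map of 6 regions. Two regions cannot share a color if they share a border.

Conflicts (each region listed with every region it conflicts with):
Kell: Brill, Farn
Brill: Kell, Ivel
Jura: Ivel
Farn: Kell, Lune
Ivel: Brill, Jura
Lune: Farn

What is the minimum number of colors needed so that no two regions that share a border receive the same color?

Jura and Ivel conflict, so at least 2 colors are needed.
One proper 2-coloring: Kell=1, Brill=2, Jura=2, Farn=2, Ivel=1, Lune=1. Every pair that conflicts lands in different colors.

2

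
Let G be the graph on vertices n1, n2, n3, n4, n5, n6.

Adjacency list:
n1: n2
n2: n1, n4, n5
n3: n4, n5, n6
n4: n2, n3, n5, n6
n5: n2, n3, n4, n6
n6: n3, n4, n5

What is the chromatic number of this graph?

n3, n4, n5, n6 are pairwise adjacent (a clique of size 4), so at least 4 colors are needed.
One proper 4-coloring: n1=1, n2=3, n3=3, n4=1, n5=2, n6=4. Each edge has distinct colors on its endpoints.

4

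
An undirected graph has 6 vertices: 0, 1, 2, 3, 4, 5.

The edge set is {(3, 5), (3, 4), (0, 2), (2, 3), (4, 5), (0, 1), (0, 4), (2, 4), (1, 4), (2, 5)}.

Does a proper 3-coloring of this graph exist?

2, 3, 4, 5 are pairwise adjacent (a clique of size 4), so at least 4 colors are needed.
So 3 colors are not enough.

No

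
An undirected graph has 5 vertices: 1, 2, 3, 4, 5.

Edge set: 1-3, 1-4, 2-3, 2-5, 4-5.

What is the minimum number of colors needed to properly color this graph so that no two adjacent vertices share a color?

3

The cycle 3-1-4-5-2-3 has odd length 5, so it cannot be 2-colored; at least 3 colors are needed.
3 colors suffice: 1=blue, 2=red, 3=green, 4=red, 5=blue. Each edge has distinct colors on its endpoints.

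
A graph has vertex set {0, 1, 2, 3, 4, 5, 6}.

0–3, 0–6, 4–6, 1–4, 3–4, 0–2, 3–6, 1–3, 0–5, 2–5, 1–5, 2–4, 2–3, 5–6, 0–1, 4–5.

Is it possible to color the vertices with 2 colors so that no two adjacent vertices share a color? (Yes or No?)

No

0, 3, 6 are mutually adjacent, so at least 3 colors are needed.
So 2 colors are not enough.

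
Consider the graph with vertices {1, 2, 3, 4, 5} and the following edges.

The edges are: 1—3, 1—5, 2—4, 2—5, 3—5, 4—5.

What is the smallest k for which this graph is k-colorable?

1, 3, 5 form a triangle, so at least 3 colors are needed.
One proper 3-coloring: 1=c, 2=c, 3=b, 4=b, 5=a. Every edge joins two different colors.

3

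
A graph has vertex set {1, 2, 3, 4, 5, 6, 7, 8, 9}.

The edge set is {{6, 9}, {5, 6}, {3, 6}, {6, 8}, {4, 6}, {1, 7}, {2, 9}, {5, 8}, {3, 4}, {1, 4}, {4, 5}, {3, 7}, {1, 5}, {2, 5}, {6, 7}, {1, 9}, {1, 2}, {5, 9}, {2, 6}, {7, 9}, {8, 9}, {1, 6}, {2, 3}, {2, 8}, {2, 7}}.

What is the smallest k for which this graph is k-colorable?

1, 2, 5, 6, 9 are mutually adjacent (a clique of size 5), so at least 5 colors are needed.
5 colors suffice: color red → {6}; color blue → {2, 4}; color green → {1, 3, 8}; color yellow → {9}; color purple → {5, 7}. Each edge has distinct colors on its endpoints.

5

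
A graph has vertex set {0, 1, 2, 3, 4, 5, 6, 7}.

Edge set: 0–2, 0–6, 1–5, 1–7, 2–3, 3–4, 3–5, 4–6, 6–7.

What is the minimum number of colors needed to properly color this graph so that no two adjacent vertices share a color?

3

The cycle 6-4-3-2-0-6 has odd length 5, so it cannot be 2-colored; at least 3 colors are needed.
3 colors suffice: color a → {1, 3, 6}; color b → {2, 4, 5, 7}; color c → {0}. No two adjacent vertices share a color.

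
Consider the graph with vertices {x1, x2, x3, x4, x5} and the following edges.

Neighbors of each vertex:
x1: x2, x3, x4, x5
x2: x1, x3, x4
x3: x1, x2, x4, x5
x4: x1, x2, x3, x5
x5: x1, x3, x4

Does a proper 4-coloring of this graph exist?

The chromatic number is 4. x1, x3, x4, x5 form a clique, so at least 4 colors are needed.
4 colors suffice: color 1 → {x4}; color 2 → {x3}; color 3 → {x1}; color 4 → {x2, x5}.
That is already a proper 4-coloring.

Yes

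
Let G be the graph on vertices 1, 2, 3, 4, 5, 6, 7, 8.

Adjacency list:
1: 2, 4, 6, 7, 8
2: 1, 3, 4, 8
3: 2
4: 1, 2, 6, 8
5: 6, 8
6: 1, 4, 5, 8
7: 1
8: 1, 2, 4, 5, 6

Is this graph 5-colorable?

The chromatic number is 4. 1, 2, 4, 8 are pairwise adjacent (a clique of size 4), so at least 4 colors are needed.
4 colors suffice: 1=b, 2=c, 3=a, 4=d, 5=b, 6=c, 7=a, 8=a.
Since 5 ≥ 4, a proper 5-coloring certainly exists.

Yes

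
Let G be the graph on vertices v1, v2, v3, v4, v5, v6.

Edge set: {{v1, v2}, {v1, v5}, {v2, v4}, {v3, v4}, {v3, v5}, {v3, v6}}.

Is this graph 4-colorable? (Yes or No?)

Yes

The chromatic number is 3. The cycle v1-v2-v4-v3-v5-v1 has odd length 5, so it cannot be 2-colored; at least 3 colors are needed.
One proper 3-coloring: v1=2, v2=1, v3=1, v4=2, v5=3, v6=2.
Since 4 ≥ 3, a proper 4-coloring certainly exists.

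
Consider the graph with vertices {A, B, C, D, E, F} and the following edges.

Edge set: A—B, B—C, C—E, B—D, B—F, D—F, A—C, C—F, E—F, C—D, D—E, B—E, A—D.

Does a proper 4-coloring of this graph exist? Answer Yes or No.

B, C, D, E, F are mutually adjacent (a clique of size 5), so at least 5 colors are needed.
So 4 colors are not enough.

No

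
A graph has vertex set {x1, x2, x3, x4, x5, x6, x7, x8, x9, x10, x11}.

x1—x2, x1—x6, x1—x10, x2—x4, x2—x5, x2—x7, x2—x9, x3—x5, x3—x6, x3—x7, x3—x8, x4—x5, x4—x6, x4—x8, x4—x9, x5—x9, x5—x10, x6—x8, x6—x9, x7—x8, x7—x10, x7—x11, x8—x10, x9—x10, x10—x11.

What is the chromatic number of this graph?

x2, x4, x5, x9 are mutually adjacent (a clique of size 4), so at least 4 colors are needed.
A valid assignment using 4 colors: x1=2, x2=1, x3=4, x4=2, x5=3, x6=1, x7=2, x8=3, x9=4, x10=1, x11=3. No two adjacent vertices share a color.

4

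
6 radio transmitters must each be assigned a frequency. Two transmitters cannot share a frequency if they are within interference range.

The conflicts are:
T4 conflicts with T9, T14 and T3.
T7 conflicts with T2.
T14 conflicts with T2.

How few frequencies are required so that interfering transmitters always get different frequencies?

2

T4 and T14 conflict, so at least 2 frequencies are needed.
Using 2 frequencies: T4=1, T9=2, T7=2, T14=2, T3=2, T2=1. Each listed conflict is separated.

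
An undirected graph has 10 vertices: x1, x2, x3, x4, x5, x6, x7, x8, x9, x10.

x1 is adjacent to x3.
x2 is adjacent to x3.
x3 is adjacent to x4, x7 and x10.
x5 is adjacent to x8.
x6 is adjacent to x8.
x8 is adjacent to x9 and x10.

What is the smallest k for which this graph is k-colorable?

x6 and x8 are adjacent, so at least 2 colors are needed.
2 colors suffice: color R → {x3, x8}; color B → {x1, x2, x4, x5, x6, x7, x9, x10}. Every edge joins two different colors.

2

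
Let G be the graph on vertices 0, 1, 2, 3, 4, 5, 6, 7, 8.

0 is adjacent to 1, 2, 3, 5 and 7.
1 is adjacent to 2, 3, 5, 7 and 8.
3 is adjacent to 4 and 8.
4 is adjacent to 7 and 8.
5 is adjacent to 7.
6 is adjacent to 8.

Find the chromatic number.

4

0, 1, 5, 7 are pairwise adjacent (a clique of size 4), so at least 4 colors are needed.
A valid assignment using 4 colors: 0=b, 1=a, 2=c, 3=c, 4=a, 5=d, 6=a, 7=c, 8=b. Every edge joins two different colors.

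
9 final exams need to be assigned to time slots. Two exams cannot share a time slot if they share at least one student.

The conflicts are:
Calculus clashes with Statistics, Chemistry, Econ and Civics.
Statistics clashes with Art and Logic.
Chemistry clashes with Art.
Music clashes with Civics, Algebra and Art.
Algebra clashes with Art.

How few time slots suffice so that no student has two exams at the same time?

Music, Algebra, Art pairwise conflict, so at least 3 time slots are needed.
3 time slots suffice: time slot 1 → {Calculus, Art, Logic}; time slot 2 → {Statistics, Chemistry, Econ, Music}; time slot 3 → {Civics, Algebra}. No two conflicting exams share a time slot.

3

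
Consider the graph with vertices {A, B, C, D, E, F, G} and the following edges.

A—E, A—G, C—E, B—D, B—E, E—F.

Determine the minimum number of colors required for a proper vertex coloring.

2

A and E are adjacent, so at least 2 colors are needed.
2 colors suffice: color red → {D, E, G}; color blue → {A, B, C, F}. No two adjacent vertices share a color.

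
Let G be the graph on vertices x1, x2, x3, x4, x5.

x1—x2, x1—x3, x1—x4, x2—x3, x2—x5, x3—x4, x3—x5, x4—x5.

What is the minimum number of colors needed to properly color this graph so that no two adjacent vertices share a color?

3

x1, x3, x4 are mutually adjacent, so at least 3 colors are needed.
A valid assignment using 3 colors: x1=3, x2=2, x3=1, x4=2, x5=3. Every edge joins two different colors.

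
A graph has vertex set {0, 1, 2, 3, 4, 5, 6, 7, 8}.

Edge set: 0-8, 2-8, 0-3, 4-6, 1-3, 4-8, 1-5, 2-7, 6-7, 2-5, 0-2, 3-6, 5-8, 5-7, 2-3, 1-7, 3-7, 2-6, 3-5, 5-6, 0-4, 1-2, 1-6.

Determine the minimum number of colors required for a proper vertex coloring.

1, 2, 3, 5, 6, 7 are pairwise adjacent (a clique of size 6), so at least 6 colors are needed.
6 colors suffice: color red → {2, 4}; color blue → {6, 8}; color green → {3}; color yellow → {0, 5}; color purple → {7}; color orange → {1}. No two adjacent vertices share a color.

6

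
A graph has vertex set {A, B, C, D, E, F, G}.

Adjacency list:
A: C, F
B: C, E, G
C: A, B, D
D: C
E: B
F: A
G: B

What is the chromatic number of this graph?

B and G are adjacent, so at least 2 colors are needed.
2 colors suffice: A=red, B=red, C=blue, D=red, E=blue, F=blue, G=blue. Each edge has distinct colors on its endpoints.

2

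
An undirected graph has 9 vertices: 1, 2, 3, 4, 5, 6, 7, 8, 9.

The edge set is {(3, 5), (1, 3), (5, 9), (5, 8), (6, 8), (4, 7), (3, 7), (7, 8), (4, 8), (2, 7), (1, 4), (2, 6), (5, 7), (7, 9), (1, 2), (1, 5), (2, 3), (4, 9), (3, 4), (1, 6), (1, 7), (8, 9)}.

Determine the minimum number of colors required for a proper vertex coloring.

4

1, 3, 4, 7 are pairwise adjacent (a clique of size 4), so at least 4 colors are needed.
4 colors suffice: color red → {6, 7}; color blue → {1, 8}; color green → {3, 9}; color yellow → {2, 4, 5}. Every edge joins two different colors.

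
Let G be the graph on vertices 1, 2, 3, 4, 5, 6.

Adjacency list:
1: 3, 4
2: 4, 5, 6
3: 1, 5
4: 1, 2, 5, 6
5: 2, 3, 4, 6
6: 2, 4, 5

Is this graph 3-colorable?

No

2, 4, 5, 6 are pairwise adjacent (a clique of size 4), so at least 4 colors are needed.
So 3 colors are not enough.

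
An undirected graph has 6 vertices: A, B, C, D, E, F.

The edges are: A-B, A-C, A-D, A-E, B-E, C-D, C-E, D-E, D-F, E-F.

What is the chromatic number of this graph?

A, C, D, E form a clique, so at least 4 colors are needed.
4 colors suffice: color 1 → {E}; color 2 → {B, D}; color 3 → {A, F}; color 4 → {C}. Each edge has distinct colors on its endpoints.

4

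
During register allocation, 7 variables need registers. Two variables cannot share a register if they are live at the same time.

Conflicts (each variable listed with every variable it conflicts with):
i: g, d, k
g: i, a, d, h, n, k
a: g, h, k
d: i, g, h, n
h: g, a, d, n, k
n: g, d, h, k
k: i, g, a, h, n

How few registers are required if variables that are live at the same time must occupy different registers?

g, h, n, k are mutually in conflict, so at least 4 registers are needed.
A valid assignment using 4 registers: i=2, g=1, a=4, d=3, h=2, n=4, k=3. Each listed conflict is separated.

4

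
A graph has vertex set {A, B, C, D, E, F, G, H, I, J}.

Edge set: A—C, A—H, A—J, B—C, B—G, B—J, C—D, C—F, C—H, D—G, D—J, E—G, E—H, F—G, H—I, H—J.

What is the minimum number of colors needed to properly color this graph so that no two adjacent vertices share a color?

A, C, H are mutually adjacent, so at least 3 colors are needed.
3 colors suffice: color 1 → {C, G, I, J}; color 2 → {B, D, F, H}; color 3 → {A, E}. Each edge has distinct colors on its endpoints.

3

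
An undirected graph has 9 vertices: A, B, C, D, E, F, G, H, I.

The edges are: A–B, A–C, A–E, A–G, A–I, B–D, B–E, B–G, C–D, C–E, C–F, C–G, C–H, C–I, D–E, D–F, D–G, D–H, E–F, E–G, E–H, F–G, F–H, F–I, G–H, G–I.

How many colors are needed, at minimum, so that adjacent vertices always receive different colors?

C, D, E, F, G, H form a clique, so at least 6 colors are needed.
6 colors suffice: color 1 → {G}; color 2 → {E, I}; color 3 → {B, C}; color 4 → {A, D}; color 5 → {F}; color 6 → {H}. Every edge joins two different colors.

6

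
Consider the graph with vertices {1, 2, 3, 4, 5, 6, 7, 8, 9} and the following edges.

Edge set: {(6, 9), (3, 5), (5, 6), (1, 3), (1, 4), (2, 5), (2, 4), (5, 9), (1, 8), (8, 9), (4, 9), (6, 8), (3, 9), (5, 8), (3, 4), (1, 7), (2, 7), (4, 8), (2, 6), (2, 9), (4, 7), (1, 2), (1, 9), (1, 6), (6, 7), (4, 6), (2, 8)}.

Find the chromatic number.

1, 2, 4, 6, 8, 9 are mutually adjacent (a clique of size 6), so at least 6 colors are needed.
A valid assignment using 6 colors: 1=green, 2=red, 3=red, 4=blue, 5=blue, 6=yellow, 7=purple, 8=orange, 9=purple. Each edge has distinct colors on its endpoints.

6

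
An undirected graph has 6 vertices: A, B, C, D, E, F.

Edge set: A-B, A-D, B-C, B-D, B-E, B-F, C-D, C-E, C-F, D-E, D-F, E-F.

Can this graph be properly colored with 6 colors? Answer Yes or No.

The chromatic number is 5. B, C, D, E, F are pairwise adjacent (a clique of size 5), so at least 5 colors are needed.
5 colors suffice: color red → {D}; color blue → {B}; color green → {A, F}; color yellow → {E}; color purple → {C}.
Since 6 ≥ 5, a proper 6-coloring certainly exists.

Yes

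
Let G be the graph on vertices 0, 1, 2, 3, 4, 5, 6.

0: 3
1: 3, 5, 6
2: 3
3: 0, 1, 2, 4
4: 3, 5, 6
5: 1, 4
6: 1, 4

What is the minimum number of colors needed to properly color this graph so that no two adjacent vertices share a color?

0 and 3 are adjacent, so at least 2 colors are needed.
2 colors suffice: 0=blue, 1=blue, 2=blue, 3=red, 4=blue, 5=red, 6=red. No two adjacent vertices share a color.

2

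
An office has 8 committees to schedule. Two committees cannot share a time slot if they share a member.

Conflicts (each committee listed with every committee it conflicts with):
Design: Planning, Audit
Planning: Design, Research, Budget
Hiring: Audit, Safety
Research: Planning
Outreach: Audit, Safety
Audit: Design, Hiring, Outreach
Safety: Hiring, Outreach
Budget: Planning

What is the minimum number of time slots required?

2

Planning and Research conflict, so at least 2 time slots are needed.
2 time slots suffice: time slot 1 → {Planning, Audit, Safety}; time slot 2 → {Design, Hiring, Research, Outreach, Budget}. Every pair that conflicts lands in different time slots.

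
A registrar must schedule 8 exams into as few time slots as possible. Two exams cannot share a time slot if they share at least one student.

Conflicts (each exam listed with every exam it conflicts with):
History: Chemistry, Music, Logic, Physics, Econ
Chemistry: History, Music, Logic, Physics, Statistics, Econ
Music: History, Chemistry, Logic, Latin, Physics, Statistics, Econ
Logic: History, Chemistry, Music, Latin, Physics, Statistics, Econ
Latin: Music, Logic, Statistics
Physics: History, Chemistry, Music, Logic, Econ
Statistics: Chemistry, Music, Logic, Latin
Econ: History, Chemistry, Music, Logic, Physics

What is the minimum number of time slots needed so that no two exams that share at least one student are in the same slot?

History, Chemistry, Music, Logic, Physics, Econ are mutually in conflict, so at least 6 time slots are needed.
A valid assignment using 6 time slots: History=5, Chemistry=3, Music=1, Logic=2, Latin=3, Physics=4, Statistics=4, Econ=6. No two conflicting exams share a time slot.

6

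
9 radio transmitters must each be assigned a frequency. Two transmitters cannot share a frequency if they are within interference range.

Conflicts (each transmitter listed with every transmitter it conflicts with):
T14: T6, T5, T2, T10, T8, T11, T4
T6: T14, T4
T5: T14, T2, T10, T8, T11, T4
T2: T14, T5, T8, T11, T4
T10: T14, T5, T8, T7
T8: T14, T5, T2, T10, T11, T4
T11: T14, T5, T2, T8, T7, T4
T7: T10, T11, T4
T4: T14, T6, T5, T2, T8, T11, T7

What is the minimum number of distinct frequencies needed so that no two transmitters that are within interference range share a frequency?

6

T14, T5, T2, T8, T11, T4 pairwise conflict, so at least 6 frequencies are needed.
Using 6 frequencies: T14=1, T6=3, T5=3, T2=6, T10=2, T8=4, T11=5, T7=1, T4=2. Each listed conflict is separated.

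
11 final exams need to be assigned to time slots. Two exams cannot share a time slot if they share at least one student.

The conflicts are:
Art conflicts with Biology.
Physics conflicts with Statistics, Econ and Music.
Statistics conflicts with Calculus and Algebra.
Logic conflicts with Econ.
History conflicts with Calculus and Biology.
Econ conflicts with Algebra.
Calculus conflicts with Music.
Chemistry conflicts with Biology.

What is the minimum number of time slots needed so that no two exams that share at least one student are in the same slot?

Statistics and Algebra conflict, so at least 2 time slots are needed.
Using 2 time slots: Art=2, Physics=1, Statistics=2, Logic=1, History=2, Econ=2, Calculus=1, Chemistry=2, Algebra=1, Biology=1, Music=2. Each listed conflict is separated.

2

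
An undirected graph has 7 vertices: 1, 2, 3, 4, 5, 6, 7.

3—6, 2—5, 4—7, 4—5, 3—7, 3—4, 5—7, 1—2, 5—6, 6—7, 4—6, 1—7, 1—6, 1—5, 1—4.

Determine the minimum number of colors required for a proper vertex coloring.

1, 4, 5, 6, 7 are pairwise adjacent (a clique of size 5), so at least 5 colors are needed.
One proper 5-coloring: 1=yellow, 2=red, 3=blue, 4=green, 5=blue, 6=red, 7=purple. No two adjacent vertices share a color.

5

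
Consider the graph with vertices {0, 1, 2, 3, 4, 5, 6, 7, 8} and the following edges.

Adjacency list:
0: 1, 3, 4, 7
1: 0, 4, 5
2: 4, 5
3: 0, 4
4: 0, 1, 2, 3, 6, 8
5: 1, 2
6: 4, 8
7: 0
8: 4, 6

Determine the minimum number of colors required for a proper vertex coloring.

3

0, 3, 4 are pairwise adjacent, so at least 3 colors are needed.
3 colors suffice: color a → {4, 5, 7}; color b → {0, 2, 8}; color c → {1, 3, 6}. Every edge joins two different colors.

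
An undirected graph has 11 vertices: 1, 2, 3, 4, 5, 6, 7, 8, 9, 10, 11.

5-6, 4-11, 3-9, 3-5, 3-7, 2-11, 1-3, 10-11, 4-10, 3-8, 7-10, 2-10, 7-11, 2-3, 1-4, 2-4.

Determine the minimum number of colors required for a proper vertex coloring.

2, 4, 10, 11 are pairwise adjacent (a clique of size 4), so at least 4 colors are needed.
4 colors suffice: color red → {3, 6, 10}; color blue → {1, 5, 8, 9, 11}; color green → {2, 7}; color yellow → {4}. Each edge has distinct colors on its endpoints.

4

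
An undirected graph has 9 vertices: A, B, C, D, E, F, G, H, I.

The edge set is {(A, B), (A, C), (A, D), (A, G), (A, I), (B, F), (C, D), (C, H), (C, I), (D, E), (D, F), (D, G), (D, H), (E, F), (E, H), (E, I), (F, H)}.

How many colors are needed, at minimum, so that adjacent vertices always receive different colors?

4

D, E, F, H are pairwise adjacent (a clique of size 4), so at least 4 colors are needed.
4 colors suffice: color red → {B, D, I}; color blue → {A, H}; color green → {C, E, G}; color yellow → {F}. No two adjacent vertices share a color.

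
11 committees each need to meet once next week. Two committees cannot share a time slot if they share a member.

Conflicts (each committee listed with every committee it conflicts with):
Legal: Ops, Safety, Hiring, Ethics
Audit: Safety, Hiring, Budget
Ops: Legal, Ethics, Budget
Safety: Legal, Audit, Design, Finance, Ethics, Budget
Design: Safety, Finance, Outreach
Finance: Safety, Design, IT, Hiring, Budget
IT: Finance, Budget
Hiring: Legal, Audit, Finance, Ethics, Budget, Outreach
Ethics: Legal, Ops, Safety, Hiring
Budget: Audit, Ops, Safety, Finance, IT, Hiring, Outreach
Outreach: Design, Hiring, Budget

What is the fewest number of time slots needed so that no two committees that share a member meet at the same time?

Legal, Safety, Ethics are mutually in conflict, so at least 3 time slots are needed.
A valid assignment using 3 time slots: Legal=3, Audit=3, Ops=2, Safety=2, Design=1, Finance=3, IT=2, Hiring=2, Ethics=1, Budget=1, Outreach=3. No two conflicting committees share a time slot.

3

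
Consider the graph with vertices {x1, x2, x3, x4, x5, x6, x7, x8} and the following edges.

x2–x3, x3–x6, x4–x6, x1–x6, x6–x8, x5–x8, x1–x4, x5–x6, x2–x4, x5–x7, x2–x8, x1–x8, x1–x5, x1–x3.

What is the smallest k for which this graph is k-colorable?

4

x1, x5, x6, x8 are mutually adjacent (a clique of size 4), so at least 4 colors are needed.
4 colors suffice: color 1 → {x2, x6, x7}; color 2 → {x1}; color 3 → {x3, x4, x8}; color 4 → {x5}. Each edge has distinct colors on its endpoints.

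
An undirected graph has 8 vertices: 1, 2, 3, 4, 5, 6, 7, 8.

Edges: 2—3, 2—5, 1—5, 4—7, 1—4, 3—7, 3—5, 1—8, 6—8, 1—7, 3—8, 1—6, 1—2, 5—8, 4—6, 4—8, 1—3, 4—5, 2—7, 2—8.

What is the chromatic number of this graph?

1, 2, 3, 5, 8 are mutually adjacent (a clique of size 5), so at least 5 colors are needed.
5 colors suffice: color a → {1}; color b → {7, 8}; color c → {3, 4}; color d → {5, 6}; color e → {2}. Each edge has distinct colors on its endpoints.

5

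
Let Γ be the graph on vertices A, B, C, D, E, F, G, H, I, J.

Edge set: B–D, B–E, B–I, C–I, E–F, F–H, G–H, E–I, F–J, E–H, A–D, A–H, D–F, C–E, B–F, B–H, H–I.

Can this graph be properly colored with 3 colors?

B, E, H, I are mutually adjacent (a clique of size 4), so at least 4 colors are needed.
So 3 colors are not enough.

No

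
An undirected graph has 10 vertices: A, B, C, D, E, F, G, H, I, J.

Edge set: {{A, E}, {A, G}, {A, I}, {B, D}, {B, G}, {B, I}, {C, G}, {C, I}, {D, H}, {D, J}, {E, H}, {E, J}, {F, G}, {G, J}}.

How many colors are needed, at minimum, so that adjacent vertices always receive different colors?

2

E and J are adjacent, so at least 2 colors are needed.
One proper 2-coloring: A=blue, B=blue, C=blue, D=red, E=red, F=blue, G=red, H=blue, I=red, J=blue. No two adjacent vertices share a color.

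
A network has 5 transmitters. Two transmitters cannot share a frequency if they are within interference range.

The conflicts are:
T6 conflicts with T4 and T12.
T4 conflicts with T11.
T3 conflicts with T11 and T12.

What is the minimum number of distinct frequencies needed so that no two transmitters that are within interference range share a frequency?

The cycle T3-T11-T4-T6-T12-T3 has odd length 5, so it cannot be 2-colored; at least 3 frequencies are needed.
3 frequencies suffice: frequency 1 → {T4, T12}; frequency 2 → {T6, T11}; frequency 3 → {T3}. Every pair that conflicts lands in different frequencies.

3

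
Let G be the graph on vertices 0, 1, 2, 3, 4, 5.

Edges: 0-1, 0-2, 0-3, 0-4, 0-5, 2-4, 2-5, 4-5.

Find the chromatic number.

0, 2, 4, 5 are mutually adjacent (a clique of size 4), so at least 4 colors are needed.
One proper 4-coloring: 0=red, 1=blue, 2=yellow, 3=blue, 4=blue, 5=green. No two adjacent vertices share a color.

4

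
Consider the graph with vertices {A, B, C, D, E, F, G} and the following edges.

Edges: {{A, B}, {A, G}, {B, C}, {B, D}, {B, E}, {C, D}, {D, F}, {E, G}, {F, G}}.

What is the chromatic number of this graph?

B, C, D form a triangle, so at least 3 colors are needed.
One proper 3-coloring: A=2, B=1, C=3, D=2, E=2, F=3, G=1. Each edge has distinct colors on its endpoints.

3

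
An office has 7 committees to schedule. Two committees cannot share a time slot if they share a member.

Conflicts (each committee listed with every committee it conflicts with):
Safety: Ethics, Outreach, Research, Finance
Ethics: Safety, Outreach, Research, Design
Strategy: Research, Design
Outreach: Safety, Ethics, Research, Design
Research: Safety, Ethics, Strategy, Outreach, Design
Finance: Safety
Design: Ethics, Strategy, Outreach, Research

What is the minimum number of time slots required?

4

Ethics, Outreach, Research, Design are mutually in conflict, so at least 4 time slots are needed.
4 time slots suffice: Safety=4, Ethics=2, Strategy=2, Outreach=3, Research=1, Finance=1, Design=4. No two conflicting committees share a time slot.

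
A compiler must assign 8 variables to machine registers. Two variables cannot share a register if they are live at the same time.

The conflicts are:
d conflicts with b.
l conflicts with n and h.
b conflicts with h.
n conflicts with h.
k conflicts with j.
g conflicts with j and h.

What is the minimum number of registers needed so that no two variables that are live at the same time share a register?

l, n, h are mutually in conflict, so at least 3 registers are needed.
Using 3 registers: d=1, l=2, b=2, n=3, k=2, g=2, j=1, h=1. No two conflicting variables share a register.

3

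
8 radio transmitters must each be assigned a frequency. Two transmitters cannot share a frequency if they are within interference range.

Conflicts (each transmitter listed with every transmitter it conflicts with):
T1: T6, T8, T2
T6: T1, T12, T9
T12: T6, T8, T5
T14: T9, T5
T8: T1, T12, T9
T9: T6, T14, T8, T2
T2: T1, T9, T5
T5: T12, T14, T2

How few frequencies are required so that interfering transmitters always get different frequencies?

3

The cycle T2-T1-T8-T12-T5-T2 has odd length 5, so it cannot be 2-colored; at least 3 frequencies are needed.
3 frequencies suffice: T1=1, T6=2, T12=3, T14=2, T8=2, T9=1, T2=2, T5=1. Each listed conflict is separated.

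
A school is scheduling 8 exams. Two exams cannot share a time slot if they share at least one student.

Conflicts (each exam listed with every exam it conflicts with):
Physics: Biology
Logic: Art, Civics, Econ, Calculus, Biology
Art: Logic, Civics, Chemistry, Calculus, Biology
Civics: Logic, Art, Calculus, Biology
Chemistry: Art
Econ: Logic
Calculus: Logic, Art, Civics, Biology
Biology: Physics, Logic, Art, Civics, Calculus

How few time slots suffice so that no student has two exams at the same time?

Logic, Art, Civics, Calculus, Biology all conflict with each other, so at least 5 time slots are needed.
5 time slots suffice: Physics=2, Logic=3, Art=2, Civics=5, Chemistry=1, Econ=1, Calculus=4, Biology=1. Every pair that conflicts lands in different time slots.

5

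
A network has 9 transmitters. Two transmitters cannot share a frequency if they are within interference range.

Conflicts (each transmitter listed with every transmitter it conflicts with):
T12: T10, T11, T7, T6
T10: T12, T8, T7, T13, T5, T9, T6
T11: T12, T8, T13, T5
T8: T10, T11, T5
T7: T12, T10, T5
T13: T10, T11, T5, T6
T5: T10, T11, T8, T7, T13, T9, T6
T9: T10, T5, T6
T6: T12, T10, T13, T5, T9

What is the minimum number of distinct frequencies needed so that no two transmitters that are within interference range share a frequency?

4

T10, T5, T9, T6 pairwise conflict, so at least 4 frequencies are needed.
Using 4 frequencies: T12=2, T10=1, T11=1, T8=3, T7=3, T13=4, T5=2, T9=4, T6=3. Each listed conflict is separated.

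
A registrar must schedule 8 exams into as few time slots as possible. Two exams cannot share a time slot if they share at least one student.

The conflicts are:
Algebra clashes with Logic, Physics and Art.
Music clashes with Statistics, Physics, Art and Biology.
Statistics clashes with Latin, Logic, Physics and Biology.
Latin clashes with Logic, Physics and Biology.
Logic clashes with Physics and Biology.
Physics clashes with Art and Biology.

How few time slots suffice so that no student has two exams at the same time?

5

Statistics, Latin, Logic, Physics, Biology are mutually in conflict, so at least 5 time slots are needed.
Using 5 time slots: Algebra=3, Music=4, Statistics=2, Latin=5, Logic=4, Physics=1, Art=2, Biology=3. No two conflicting exams share a time slot.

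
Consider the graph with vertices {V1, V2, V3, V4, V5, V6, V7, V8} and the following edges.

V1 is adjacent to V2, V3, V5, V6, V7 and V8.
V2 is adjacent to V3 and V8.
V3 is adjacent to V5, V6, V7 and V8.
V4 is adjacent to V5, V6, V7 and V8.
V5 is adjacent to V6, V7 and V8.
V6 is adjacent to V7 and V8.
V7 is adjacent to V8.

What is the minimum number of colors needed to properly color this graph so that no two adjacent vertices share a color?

V1, V3, V5, V6, V7, V8 form a clique, so at least 6 colors are needed.
6 colors suffice: color 1 → {V8}; color 2 → {V2, V6}; color 3 → {V1, V4}; color 4 → {V7}; color 5 → {V5}; color 6 → {V3}. Each edge has distinct colors on its endpoints.

6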